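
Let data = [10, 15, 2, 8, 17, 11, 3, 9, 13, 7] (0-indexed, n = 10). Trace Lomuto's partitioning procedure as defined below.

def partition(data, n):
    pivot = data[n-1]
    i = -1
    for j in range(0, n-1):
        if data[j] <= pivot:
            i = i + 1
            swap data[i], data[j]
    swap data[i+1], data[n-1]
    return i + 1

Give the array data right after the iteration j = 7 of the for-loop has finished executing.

[2, 3, 10, 8, 17, 11, 15, 9, 13, 7]

pivot = data[9] = 7; i = -1
j=0: data[0]=10 > 7 → no swap
j=1: data[1]=15 > 7 → no swap
j=2: data[2]=2 ≤ 7 → i=0, swap data[0],data[2] → [2, 15, 10, 8, 17, 11, 3, 9, 13, 7]
j=3: data[3]=8 > 7 → no swap
j=4: data[4]=17 > 7 → no swap
j=5: data[5]=11 > 7 → no swap
j=6: data[6]=3 ≤ 7 → i=1, swap data[1],data[6] → [2, 3, 10, 8, 17, 11, 15, 9, 13, 7]
j=7: data[7]=9 > 7 → no swap
(after j=7) data = [2, 3, 10, 8, 17, 11, 15, 9, 13, 7]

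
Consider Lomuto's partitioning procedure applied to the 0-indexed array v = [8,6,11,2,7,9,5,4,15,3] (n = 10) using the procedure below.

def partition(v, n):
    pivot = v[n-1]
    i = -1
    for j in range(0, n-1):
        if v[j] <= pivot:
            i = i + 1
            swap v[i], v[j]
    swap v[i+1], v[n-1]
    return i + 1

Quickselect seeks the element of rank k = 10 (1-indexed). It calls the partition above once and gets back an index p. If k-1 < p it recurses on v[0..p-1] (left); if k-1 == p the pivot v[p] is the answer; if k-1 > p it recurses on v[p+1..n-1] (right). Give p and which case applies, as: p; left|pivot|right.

pivot=3, i=-1
j=0: 8>3, skip
j=1: 6>3, skip
j=2: 11>3, skip
j=3: 2≤3, i=0, swap(0,3) ⇒ [2,6,11,8,7,9,5,4,15,3]
j=4: 7>3, skip
j=5: 9>3, skip
j=6: 5>3, skip
j=7: 4>3, skip
j=8: 15>3, skip
swap(1,9) ⇒ [2,3,11,8,7,9,5,4,15,6]; return 1
p = 1; k-1 = 9 > 1 ⇒ right

1; right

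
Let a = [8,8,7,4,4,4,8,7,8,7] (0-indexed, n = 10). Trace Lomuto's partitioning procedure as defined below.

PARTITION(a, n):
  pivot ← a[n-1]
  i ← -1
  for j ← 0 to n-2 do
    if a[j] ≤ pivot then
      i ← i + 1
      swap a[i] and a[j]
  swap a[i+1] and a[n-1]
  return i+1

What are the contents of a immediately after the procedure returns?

[7,4,4,4,7,7,8,8,8,8]

pivot=7, i=-1
j=0: 8>7, skip
j=1: 8>7, skip
j=2: 7≤7, i=0, swap(0,2) ⇒ [7,8,8,4,4,4,8,7,8,7]
j=3: 4≤7, i=1, swap(1,3) ⇒ [7,4,8,8,4,4,8,7,8,7]
j=4: 4≤7, i=2, swap(2,4) ⇒ [7,4,4,8,8,4,8,7,8,7]
j=5: 4≤7, i=3, swap(3,5) ⇒ [7,4,4,4,8,8,8,7,8,7]
j=6: 8>7, skip
j=7: 7≤7, i=4, swap(4,7) ⇒ [7,4,4,4,7,8,8,8,8,7]
j=8: 8>7, skip
swap(5,9) ⇒ [7,4,4,4,7,7,8,8,8,8]; return 5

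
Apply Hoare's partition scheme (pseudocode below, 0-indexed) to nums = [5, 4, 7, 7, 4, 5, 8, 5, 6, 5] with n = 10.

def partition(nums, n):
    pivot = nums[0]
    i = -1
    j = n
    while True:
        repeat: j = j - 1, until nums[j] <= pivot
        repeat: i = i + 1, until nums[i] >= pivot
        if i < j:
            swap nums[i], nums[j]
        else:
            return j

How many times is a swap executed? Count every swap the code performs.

3

pivot=5
j stops at 9 (5), i stops at 0 (5); swap ⇒ [5, 4, 7, 7, 4, 5, 8, 5, 6, 5]
j stops at 7 (5), i stops at 2 (7); swap ⇒ [5, 4, 5, 7, 4, 5, 8, 7, 6, 5]
j stops at 5 (5), i stops at 3 (7); swap ⇒ [5, 4, 5, 5, 4, 7, 8, 7, 6, 5]
j stops at 4, i stops at 5; i≥j ⇒ return 4. nums=[5, 4, 5, 5, 4, 7, 8, 7, 6, 5]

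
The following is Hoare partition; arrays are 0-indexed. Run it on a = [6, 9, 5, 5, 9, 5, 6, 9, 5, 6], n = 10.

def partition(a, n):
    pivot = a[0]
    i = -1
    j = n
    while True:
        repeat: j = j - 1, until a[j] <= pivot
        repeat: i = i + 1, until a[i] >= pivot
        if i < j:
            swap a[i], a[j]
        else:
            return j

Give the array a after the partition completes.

[6, 5, 5, 5, 6, 5, 9, 9, 9, 6]

pivot = a[0] = 6; i = -1, j = 10
j→9 (a[9]=6≤6), i→0 (a[0]=6≥6); i<j, swap → [6, 9, 5, 5, 9, 5, 6, 9, 5, 6]
j→8 (a[8]=5≤6), i→1 (a[1]=9≥6); i<j, swap → [6, 5, 5, 5, 9, 5, 6, 9, 9, 6]
j→6 (a[6]=6≤6), i→4 (a[4]=9≥6); i<j, swap → [6, 5, 5, 5, 6, 5, 9, 9, 9, 6]
j→5, i→6; i≥j, return j=5. a = [6, 5, 5, 5, 6, 5, 9, 9, 9, 6]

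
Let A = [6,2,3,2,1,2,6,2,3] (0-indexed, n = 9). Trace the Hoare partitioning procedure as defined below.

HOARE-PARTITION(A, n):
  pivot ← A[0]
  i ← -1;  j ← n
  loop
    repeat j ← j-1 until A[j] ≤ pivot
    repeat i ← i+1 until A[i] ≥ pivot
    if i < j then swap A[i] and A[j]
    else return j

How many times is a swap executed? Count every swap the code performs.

pivot=6
j stops at 8 (3), i stops at 0 (6); swap ⇒ [3,2,3,2,1,2,6,2,6]
j stops at 7 (2), i stops at 6 (6); swap ⇒ [3,2,3,2,1,2,2,6,6]
j stops at 6, i stops at 7; i≥j ⇒ return 6. A=[3,2,3,2,1,2,2,6,6]

2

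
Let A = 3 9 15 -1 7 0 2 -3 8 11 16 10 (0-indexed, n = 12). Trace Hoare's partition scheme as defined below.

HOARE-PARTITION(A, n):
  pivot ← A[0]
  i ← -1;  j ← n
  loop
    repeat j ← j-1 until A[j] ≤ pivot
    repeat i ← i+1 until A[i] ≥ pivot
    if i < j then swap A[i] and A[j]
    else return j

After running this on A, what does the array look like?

pivot = A[0] = 3; i = -1, j = 12
j→7 (A[7]=-3≤3), i→0 (A[0]=3≥3); i<j, swap → -3 9 15 -1 7 0 2 3 8 11 16 10
j→6 (A[6]=2≤3), i→1 (A[1]=9≥3); i<j, swap → -3 2 15 -1 7 0 9 3 8 11 16 10
j→5 (A[5]=0≤3), i→2 (A[2]=15≥3); i<j, swap → -3 2 0 -1 7 15 9 3 8 11 16 10
j→3, i→4; i≥j, return j=3. A = -3 2 0 -1 7 15 9 3 8 11 16 10

-3 2 0 -1 7 15 9 3 8 11 16 10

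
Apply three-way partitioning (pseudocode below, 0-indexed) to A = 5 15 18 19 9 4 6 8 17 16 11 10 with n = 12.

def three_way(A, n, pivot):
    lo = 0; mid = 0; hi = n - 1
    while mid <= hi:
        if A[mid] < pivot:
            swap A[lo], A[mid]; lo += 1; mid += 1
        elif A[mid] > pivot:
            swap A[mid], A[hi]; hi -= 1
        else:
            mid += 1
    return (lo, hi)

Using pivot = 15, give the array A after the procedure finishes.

pivot = 15; lo=0, mid=0, hi=11
A[mid]=5<15: swap A[0],A[0]; lo=1,mid=1 → 5 15 18 19 9 4 6 8 17 16 11 10
A[mid]=15=15: mid=2
A[mid]=18>15: swap A[2],A[11]; hi=10 → 5 15 10 19 9 4 6 8 17 16 11 18
A[mid]=10<15: swap A[1],A[2]; lo=2,mid=3 → 5 10 15 19 9 4 6 8 17 16 11 18
A[mid]=19>15: swap A[3],A[10]; hi=9 → 5 10 15 11 9 4 6 8 17 16 19 18
A[mid]=11<15: swap A[2],A[3]; lo=3,mid=4 → 5 10 11 15 9 4 6 8 17 16 19 18
A[mid]=9<15: swap A[3],A[4]; lo=4,mid=5 → 5 10 11 9 15 4 6 8 17 16 19 18
A[mid]=4<15: swap A[4],A[5]; lo=5,mid=6 → 5 10 11 9 4 15 6 8 17 16 19 18
A[mid]=6<15: swap A[5],A[6]; lo=6,mid=7 → 5 10 11 9 4 6 15 8 17 16 19 18
A[mid]=8<15: swap A[6],A[7]; lo=7,mid=8 → 5 10 11 9 4 6 8 15 17 16 19 18
A[mid]=17>15: swap A[8],A[9]; hi=8 → 5 10 11 9 4 6 8 15 16 17 19 18
A[mid]=16>15: swap A[8],A[8]; hi=7 → 5 10 11 9 4 6 8 15 16 17 19 18
end: lo=7, hi=7; A = 5 10 11 9 4 6 8 15 16 17 19 18

5 10 11 9 4 6 8 15 16 17 19 18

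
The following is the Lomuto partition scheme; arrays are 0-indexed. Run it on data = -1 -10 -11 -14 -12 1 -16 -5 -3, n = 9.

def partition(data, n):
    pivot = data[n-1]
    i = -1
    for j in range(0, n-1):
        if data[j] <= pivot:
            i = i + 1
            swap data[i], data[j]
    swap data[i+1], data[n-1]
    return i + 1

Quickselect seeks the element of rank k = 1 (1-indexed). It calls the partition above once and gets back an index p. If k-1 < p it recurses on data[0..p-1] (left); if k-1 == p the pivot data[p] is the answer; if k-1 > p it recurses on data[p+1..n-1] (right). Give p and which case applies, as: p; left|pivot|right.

pivot = data[8] = -3; i = -1
j=0: data[0]=-1 > -3 → no swap
j=1: data[1]=-10 ≤ -3 → i=0, swap data[0],data[1] → -10 -1 -11 -14 -12 1 -16 -5 -3
j=2: data[2]=-11 ≤ -3 → i=1, swap data[1],data[2] → -10 -11 -1 -14 -12 1 -16 -5 -3
j=3: data[3]=-14 ≤ -3 → i=2, swap data[2],data[3] → -10 -11 -14 -1 -12 1 -16 -5 -3
j=4: data[4]=-12 ≤ -3 → i=3, swap data[3],data[4] → -10 -11 -14 -12 -1 1 -16 -5 -3
j=5: data[5]=1 > -3 → no swap
j=6: data[6]=-16 ≤ -3 → i=4, swap data[4],data[6] → -10 -11 -14 -12 -16 1 -1 -5 -3
j=7: data[7]=-5 ≤ -3 → i=5, swap data[5],data[7] → -10 -11 -14 -12 -16 -5 -1 1 -3
final swap data[6],data[8] → -10 -11 -14 -12 -16 -5 -3 1 -1; return 6
p = 6; k-1 = 0 < 6 ⇒ left

6; left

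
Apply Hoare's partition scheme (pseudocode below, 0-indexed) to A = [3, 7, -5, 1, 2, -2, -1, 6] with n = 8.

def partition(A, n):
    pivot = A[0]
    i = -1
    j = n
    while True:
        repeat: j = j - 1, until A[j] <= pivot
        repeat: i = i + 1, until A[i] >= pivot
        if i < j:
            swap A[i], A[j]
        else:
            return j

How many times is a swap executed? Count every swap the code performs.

2

pivot=3
j stops at 6 (-1), i stops at 0 (3); swap ⇒ [-1, 7, -5, 1, 2, -2, 3, 6]
j stops at 5 (-2), i stops at 1 (7); swap ⇒ [-1, -2, -5, 1, 2, 7, 3, 6]
j stops at 4, i stops at 5; i≥j ⇒ return 4. A=[-1, -2, -5, 1, 2, 7, 3, 6]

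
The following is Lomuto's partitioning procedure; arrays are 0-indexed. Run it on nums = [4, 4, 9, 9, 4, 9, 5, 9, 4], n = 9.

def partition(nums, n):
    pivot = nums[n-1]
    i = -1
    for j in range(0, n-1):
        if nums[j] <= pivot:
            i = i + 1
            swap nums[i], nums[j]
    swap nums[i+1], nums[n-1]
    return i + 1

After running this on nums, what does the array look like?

[4, 4, 4, 4, 9, 9, 5, 9, 9]

pivot = nums[8] = 4; i = -1
j=0: nums[0]=4 ≤ 4 → i=0, swap nums[0],nums[0] (no change) → [4, 4, 9, 9, 4, 9, 5, 9, 4]
j=1: nums[1]=4 ≤ 4 → i=1, swap nums[1],nums[1] (no change) → [4, 4, 9, 9, 4, 9, 5, 9, 4]
j=2: nums[2]=9 > 4 → no swap
j=3: nums[3]=9 > 4 → no swap
j=4: nums[4]=4 ≤ 4 → i=2, swap nums[2],nums[4] → [4, 4, 4, 9, 9, 9, 5, 9, 4]
j=5: nums[5]=9 > 4 → no swap
j=6: nums[6]=5 > 4 → no swap
j=7: nums[7]=9 > 4 → no swap
final swap nums[3],nums[8] → [4, 4, 4, 4, 9, 9, 5, 9, 9]; return 3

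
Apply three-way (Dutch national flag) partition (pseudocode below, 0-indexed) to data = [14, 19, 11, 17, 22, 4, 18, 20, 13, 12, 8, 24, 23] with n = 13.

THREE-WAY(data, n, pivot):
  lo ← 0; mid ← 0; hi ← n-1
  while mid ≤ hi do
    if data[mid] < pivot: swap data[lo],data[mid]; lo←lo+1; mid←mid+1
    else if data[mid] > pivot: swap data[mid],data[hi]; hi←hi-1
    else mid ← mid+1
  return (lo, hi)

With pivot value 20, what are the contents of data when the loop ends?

[14, 19, 11, 17, 8, 4, 18, 13, 12, 20, 24, 23, 22]

lo=0 mid=0 hi=12
14<20: swap(0,0), lo=1 mid=1 ⇒ [14, 19, 11, 17, 22, 4, 18, 20, 13, 12, 8, 24, 23]
19<20: swap(1,1), lo=2 mid=2 ⇒ [14, 19, 11, 17, 22, 4, 18, 20, 13, 12, 8, 24, 23]
11<20: swap(2,2), lo=3 mid=3 ⇒ [14, 19, 11, 17, 22, 4, 18, 20, 13, 12, 8, 24, 23]
17<20: swap(3,3), lo=4 mid=4 ⇒ [14, 19, 11, 17, 22, 4, 18, 20, 13, 12, 8, 24, 23]
22>20: swap(4,12), hi=11 ⇒ [14, 19, 11, 17, 23, 4, 18, 20, 13, 12, 8, 24, 22]
23>20: swap(4,11), hi=10 ⇒ [14, 19, 11, 17, 24, 4, 18, 20, 13, 12, 8, 23, 22]
24>20: swap(4,10), hi=9 ⇒ [14, 19, 11, 17, 8, 4, 18, 20, 13, 12, 24, 23, 22]
8<20: swap(4,4), lo=5 mid=5 ⇒ [14, 19, 11, 17, 8, 4, 18, 20, 13, 12, 24, 23, 22]
4<20: swap(5,5), lo=6 mid=6 ⇒ [14, 19, 11, 17, 8, 4, 18, 20, 13, 12, 24, 23, 22]
18<20: swap(6,6), lo=7 mid=7 ⇒ [14, 19, 11, 17, 8, 4, 18, 20, 13, 12, 24, 23, 22]
20=20: mid=8
13<20: swap(7,8), lo=8 mid=9 ⇒ [14, 19, 11, 17, 8, 4, 18, 13, 20, 12, 24, 23, 22]
12<20: swap(8,9), lo=9 mid=10 ⇒ [14, 19, 11, 17, 8, 4, 18, 13, 12, 20, 24, 23, 22]
done. lo=9 hi=9; data=[14, 19, 11, 17, 8, 4, 18, 13, 12, 20, 24, 23, 22]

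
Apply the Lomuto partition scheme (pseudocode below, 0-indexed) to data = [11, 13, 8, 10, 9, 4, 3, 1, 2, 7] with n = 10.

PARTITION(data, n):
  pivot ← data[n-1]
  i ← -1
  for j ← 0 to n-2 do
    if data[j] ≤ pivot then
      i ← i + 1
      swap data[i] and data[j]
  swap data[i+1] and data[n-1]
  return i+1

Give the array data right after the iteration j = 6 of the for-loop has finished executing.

[4, 3, 8, 10, 9, 11, 13, 1, 2, 7]

pivot = data[9] = 7; i = -1
j=0: data[0]=11 > 7 → no swap
j=1: data[1]=13 > 7 → no swap
j=2: data[2]=8 > 7 → no swap
j=3: data[3]=10 > 7 → no swap
j=4: data[4]=9 > 7 → no swap
j=5: data[5]=4 ≤ 7 → i=0, swap data[0],data[5] → [4, 13, 8, 10, 9, 11, 3, 1, 2, 7]
j=6: data[6]=3 ≤ 7 → i=1, swap data[1],data[6] → [4, 3, 8, 10, 9, 11, 13, 1, 2, 7]
(after j=6) data = [4, 3, 8, 10, 9, 11, 13, 1, 2, 7]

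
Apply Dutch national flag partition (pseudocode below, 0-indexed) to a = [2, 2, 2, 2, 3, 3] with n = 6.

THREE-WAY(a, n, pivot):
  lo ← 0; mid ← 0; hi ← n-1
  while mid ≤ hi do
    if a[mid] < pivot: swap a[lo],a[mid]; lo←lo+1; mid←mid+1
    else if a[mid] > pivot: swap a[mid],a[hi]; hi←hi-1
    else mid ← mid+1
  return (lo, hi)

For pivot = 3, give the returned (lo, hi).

pivot = 3; lo=0, mid=0, hi=5
a[mid]=2<3: swap a[0],a[0]; lo=1,mid=1 → [2, 2, 2, 2, 3, 3]
a[mid]=2<3: swap a[1],a[1]; lo=2,mid=2 → [2, 2, 2, 2, 3, 3]
a[mid]=2<3: swap a[2],a[2]; lo=3,mid=3 → [2, 2, 2, 2, 3, 3]
a[mid]=2<3: swap a[3],a[3]; lo=4,mid=4 → [2, 2, 2, 2, 3, 3]
a[mid]=3=3: mid=5
a[mid]=3=3: mid=6
end: lo=4, hi=5; a = [2, 2, 2, 2, 3, 3]

(4, 5)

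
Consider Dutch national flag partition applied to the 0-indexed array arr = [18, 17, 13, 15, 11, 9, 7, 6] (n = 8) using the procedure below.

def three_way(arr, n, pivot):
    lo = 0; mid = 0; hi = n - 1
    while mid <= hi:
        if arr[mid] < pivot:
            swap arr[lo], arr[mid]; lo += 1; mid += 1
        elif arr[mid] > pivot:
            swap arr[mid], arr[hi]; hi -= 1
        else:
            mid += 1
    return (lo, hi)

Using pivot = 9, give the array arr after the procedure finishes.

[6, 7, 9, 11, 15, 13, 17, 18]

lo=0 mid=0 hi=7
18>9: swap(0,7), hi=6 ⇒ [6, 17, 13, 15, 11, 9, 7, 18]
6<9: swap(0,0), lo=1 mid=1 ⇒ [6, 17, 13, 15, 11, 9, 7, 18]
17>9: swap(1,6), hi=5 ⇒ [6, 7, 13, 15, 11, 9, 17, 18]
7<9: swap(1,1), lo=2 mid=2 ⇒ [6, 7, 13, 15, 11, 9, 17, 18]
13>9: swap(2,5), hi=4 ⇒ [6, 7, 9, 15, 11, 13, 17, 18]
9=9: mid=3
15>9: swap(3,4), hi=3 ⇒ [6, 7, 9, 11, 15, 13, 17, 18]
11>9: swap(3,3), hi=2 ⇒ [6, 7, 9, 11, 15, 13, 17, 18]
done. lo=2 hi=2; arr=[6, 7, 9, 11, 15, 13, 17, 18]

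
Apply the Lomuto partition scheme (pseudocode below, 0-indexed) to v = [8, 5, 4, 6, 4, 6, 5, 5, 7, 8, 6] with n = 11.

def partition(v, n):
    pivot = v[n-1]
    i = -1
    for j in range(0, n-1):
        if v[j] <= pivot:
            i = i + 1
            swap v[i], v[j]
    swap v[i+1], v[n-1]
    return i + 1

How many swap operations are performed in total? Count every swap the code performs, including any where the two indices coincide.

pivot = v[10] = 6; i = -1
j=0: v[0]=8 > 6 → no swap
j=1: v[1]=5 ≤ 6 → i=0, swap v[0],v[1] → [5, 8, 4, 6, 4, 6, 5, 5, 7, 8, 6]
j=2: v[2]=4 ≤ 6 → i=1, swap v[1],v[2] → [5, 4, 8, 6, 4, 6, 5, 5, 7, 8, 6]
j=3: v[3]=6 ≤ 6 → i=2, swap v[2],v[3] → [5, 4, 6, 8, 4, 6, 5, 5, 7, 8, 6]
j=4: v[4]=4 ≤ 6 → i=3, swap v[3],v[4] → [5, 4, 6, 4, 8, 6, 5, 5, 7, 8, 6]
j=5: v[5]=6 ≤ 6 → i=4, swap v[4],v[5] → [5, 4, 6, 4, 6, 8, 5, 5, 7, 8, 6]
j=6: v[6]=5 ≤ 6 → i=5, swap v[5],v[6] → [5, 4, 6, 4, 6, 5, 8, 5, 7, 8, 6]
j=7: v[7]=5 ≤ 6 → i=6, swap v[6],v[7] → [5, 4, 6, 4, 6, 5, 5, 8, 7, 8, 6]
j=8: v[8]=7 > 6 → no swap
j=9: v[9]=8 > 6 → no swap
final swap v[7],v[10] → [5, 4, 6, 4, 6, 5, 5, 6, 7, 8, 8]; return 7

8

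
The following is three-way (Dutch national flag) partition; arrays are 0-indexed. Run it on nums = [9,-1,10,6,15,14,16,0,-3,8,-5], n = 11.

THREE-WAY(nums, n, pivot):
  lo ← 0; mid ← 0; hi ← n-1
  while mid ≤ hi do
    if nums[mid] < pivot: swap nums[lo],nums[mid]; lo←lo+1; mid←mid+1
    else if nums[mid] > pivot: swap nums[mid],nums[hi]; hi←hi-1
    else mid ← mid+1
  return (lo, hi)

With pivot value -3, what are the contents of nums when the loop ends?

[-5,-3,6,15,14,16,0,10,8,-1,9]

pivot = -3; lo=0, mid=0, hi=10
nums[mid]=9>-3: swap nums[0],nums[10]; hi=9 → [-5,-1,10,6,15,14,16,0,-3,8,9]
nums[mid]=-5<-3: swap nums[0],nums[0]; lo=1,mid=1 → [-5,-1,10,6,15,14,16,0,-3,8,9]
nums[mid]=-1>-3: swap nums[1],nums[9]; hi=8 → [-5,8,10,6,15,14,16,0,-3,-1,9]
nums[mid]=8>-3: swap nums[1],nums[8]; hi=7 → [-5,-3,10,6,15,14,16,0,8,-1,9]
nums[mid]=-3=-3: mid=2
nums[mid]=10>-3: swap nums[2],nums[7]; hi=6 → [-5,-3,0,6,15,14,16,10,8,-1,9]
nums[mid]=0>-3: swap nums[2],nums[6]; hi=5 → [-5,-3,16,6,15,14,0,10,8,-1,9]
nums[mid]=16>-3: swap nums[2],nums[5]; hi=4 → [-5,-3,14,6,15,16,0,10,8,-1,9]
nums[mid]=14>-3: swap nums[2],nums[4]; hi=3 → [-5,-3,15,6,14,16,0,10,8,-1,9]
nums[mid]=15>-3: swap nums[2],nums[3]; hi=2 → [-5,-3,6,15,14,16,0,10,8,-1,9]
nums[mid]=6>-3: swap nums[2],nums[2]; hi=1 → [-5,-3,6,15,14,16,0,10,8,-1,9]
end: lo=1, hi=1; nums = [-5,-3,6,15,14,16,0,10,8,-1,9]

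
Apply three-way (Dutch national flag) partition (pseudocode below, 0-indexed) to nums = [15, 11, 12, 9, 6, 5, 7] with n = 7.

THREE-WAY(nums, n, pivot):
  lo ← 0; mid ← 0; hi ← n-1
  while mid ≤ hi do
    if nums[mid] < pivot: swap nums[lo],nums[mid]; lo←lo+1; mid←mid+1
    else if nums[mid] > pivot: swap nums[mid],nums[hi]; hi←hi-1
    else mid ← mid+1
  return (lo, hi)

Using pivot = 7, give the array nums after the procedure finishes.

pivot = 7; lo=0, mid=0, hi=6
nums[mid]=15>7: swap nums[0],nums[6]; hi=5 → [7, 11, 12, 9, 6, 5, 15]
nums[mid]=7=7: mid=1
nums[mid]=11>7: swap nums[1],nums[5]; hi=4 → [7, 5, 12, 9, 6, 11, 15]
nums[mid]=5<7: swap nums[0],nums[1]; lo=1,mid=2 → [5, 7, 12, 9, 6, 11, 15]
nums[mid]=12>7: swap nums[2],nums[4]; hi=3 → [5, 7, 6, 9, 12, 11, 15]
nums[mid]=6<7: swap nums[1],nums[2]; lo=2,mid=3 → [5, 6, 7, 9, 12, 11, 15]
nums[mid]=9>7: swap nums[3],nums[3]; hi=2 → [5, 6, 7, 9, 12, 11, 15]
end: lo=2, hi=2; nums = [5, 6, 7, 9, 12, 11, 15]

[5, 6, 7, 9, 12, 11, 15]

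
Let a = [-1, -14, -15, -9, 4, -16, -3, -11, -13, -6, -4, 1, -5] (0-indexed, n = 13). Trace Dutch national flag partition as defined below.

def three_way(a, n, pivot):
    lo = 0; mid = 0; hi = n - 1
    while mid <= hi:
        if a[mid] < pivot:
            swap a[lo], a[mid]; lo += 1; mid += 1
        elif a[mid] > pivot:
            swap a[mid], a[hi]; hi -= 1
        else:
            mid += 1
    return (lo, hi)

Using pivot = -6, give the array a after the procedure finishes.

[-14, -15, -9, -13, -16, -11, -6, -3, 4, -4, 1, -5, -1]

pivot = -6; lo=0, mid=0, hi=12
a[mid]=-1>-6: swap a[0],a[12]; hi=11 → [-5, -14, -15, -9, 4, -16, -3, -11, -13, -6, -4, 1, -1]
a[mid]=-5>-6: swap a[0],a[11]; hi=10 → [1, -14, -15, -9, 4, -16, -3, -11, -13, -6, -4, -5, -1]
a[mid]=1>-6: swap a[0],a[10]; hi=9 → [-4, -14, -15, -9, 4, -16, -3, -11, -13, -6, 1, -5, -1]
a[mid]=-4>-6: swap a[0],a[9]; hi=8 → [-6, -14, -15, -9, 4, -16, -3, -11, -13, -4, 1, -5, -1]
a[mid]=-6=-6: mid=1
a[mid]=-14<-6: swap a[0],a[1]; lo=1,mid=2 → [-14, -6, -15, -9, 4, -16, -3, -11, -13, -4, 1, -5, -1]
a[mid]=-15<-6: swap a[1],a[2]; lo=2,mid=3 → [-14, -15, -6, -9, 4, -16, -3, -11, -13, -4, 1, -5, -1]
a[mid]=-9<-6: swap a[2],a[3]; lo=3,mid=4 → [-14, -15, -9, -6, 4, -16, -3, -11, -13, -4, 1, -5, -1]
a[mid]=4>-6: swap a[4],a[8]; hi=7 → [-14, -15, -9, -6, -13, -16, -3, -11, 4, -4, 1, -5, -1]
a[mid]=-13<-6: swap a[3],a[4]; lo=4,mid=5 → [-14, -15, -9, -13, -6, -16, -3, -11, 4, -4, 1, -5, -1]
a[mid]=-16<-6: swap a[4],a[5]; lo=5,mid=6 → [-14, -15, -9, -13, -16, -6, -3, -11, 4, -4, 1, -5, -1]
a[mid]=-3>-6: swap a[6],a[7]; hi=6 → [-14, -15, -9, -13, -16, -6, -11, -3, 4, -4, 1, -5, -1]
a[mid]=-11<-6: swap a[5],a[6]; lo=6,mid=7 → [-14, -15, -9, -13, -16, -11, -6, -3, 4, -4, 1, -5, -1]
end: lo=6, hi=6; a = [-14, -15, -9, -13, -16, -11, -6, -3, 4, -4, 1, -5, -1]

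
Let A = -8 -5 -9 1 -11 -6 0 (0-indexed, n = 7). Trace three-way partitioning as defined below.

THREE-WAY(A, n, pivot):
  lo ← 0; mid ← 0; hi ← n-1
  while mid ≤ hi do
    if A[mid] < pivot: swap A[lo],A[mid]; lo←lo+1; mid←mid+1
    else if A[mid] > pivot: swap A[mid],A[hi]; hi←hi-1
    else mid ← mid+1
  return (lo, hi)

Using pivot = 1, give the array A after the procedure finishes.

-8 -5 -9 -11 -6 0 1

lo=0 mid=0 hi=6
-8<1: swap(0,0), lo=1 mid=1 ⇒ -8 -5 -9 1 -11 -6 0
-5<1: swap(1,1), lo=2 mid=2 ⇒ -8 -5 -9 1 -11 -6 0
-9<1: swap(2,2), lo=3 mid=3 ⇒ -8 -5 -9 1 -11 -6 0
1=1: mid=4
-11<1: swap(3,4), lo=4 mid=5 ⇒ -8 -5 -9 -11 1 -6 0
-6<1: swap(4,5), lo=5 mid=6 ⇒ -8 -5 -9 -11 -6 1 0
0<1: swap(5,6), lo=6 mid=7 ⇒ -8 -5 -9 -11 -6 0 1
done. lo=6 hi=6; A=-8 -5 -9 -11 -6 0 1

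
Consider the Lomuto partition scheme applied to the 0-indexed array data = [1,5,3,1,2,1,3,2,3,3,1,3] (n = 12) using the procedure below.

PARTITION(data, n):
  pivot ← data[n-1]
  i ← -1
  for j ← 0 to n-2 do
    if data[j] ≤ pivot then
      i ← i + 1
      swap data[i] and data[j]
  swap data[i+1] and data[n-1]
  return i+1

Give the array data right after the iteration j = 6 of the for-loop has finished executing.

pivot = data[11] = 3; i = -1
j=0: data[0]=1 ≤ 3 → i=0, swap data[0],data[0] (no change) → [1,5,3,1,2,1,3,2,3,3,1,3]
j=1: data[1]=5 > 3 → no swap
j=2: data[2]=3 ≤ 3 → i=1, swap data[1],data[2] → [1,3,5,1,2,1,3,2,3,3,1,3]
j=3: data[3]=1 ≤ 3 → i=2, swap data[2],data[3] → [1,3,1,5,2,1,3,2,3,3,1,3]
j=4: data[4]=2 ≤ 3 → i=3, swap data[3],data[4] → [1,3,1,2,5,1,3,2,3,3,1,3]
j=5: data[5]=1 ≤ 3 → i=4, swap data[4],data[5] → [1,3,1,2,1,5,3,2,3,3,1,3]
j=6: data[6]=3 ≤ 3 → i=5, swap data[5],data[6] → [1,3,1,2,1,3,5,2,3,3,1,3]
(after j=6) data = [1,3,1,2,1,3,5,2,3,3,1,3]

[1,3,1,2,1,3,5,2,3,3,1,3]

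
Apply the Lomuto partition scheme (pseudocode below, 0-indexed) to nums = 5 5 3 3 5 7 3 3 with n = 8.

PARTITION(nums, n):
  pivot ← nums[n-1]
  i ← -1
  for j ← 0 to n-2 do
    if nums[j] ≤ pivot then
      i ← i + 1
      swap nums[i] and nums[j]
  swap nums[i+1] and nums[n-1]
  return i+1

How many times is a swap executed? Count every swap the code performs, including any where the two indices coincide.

pivot = nums[7] = 3; i = -1
j=0: nums[0]=5 > 3 → no swap
j=1: nums[1]=5 > 3 → no swap
j=2: nums[2]=3 ≤ 3 → i=0, swap nums[0],nums[2] → 3 5 5 3 5 7 3 3
j=3: nums[3]=3 ≤ 3 → i=1, swap nums[1],nums[3] → 3 3 5 5 5 7 3 3
j=4: nums[4]=5 > 3 → no swap
j=5: nums[5]=7 > 3 → no swap
j=6: nums[6]=3 ≤ 3 → i=2, swap nums[2],nums[6] → 3 3 3 5 5 7 5 3
final swap nums[3],nums[7] → 3 3 3 3 5 7 5 5; return 3

4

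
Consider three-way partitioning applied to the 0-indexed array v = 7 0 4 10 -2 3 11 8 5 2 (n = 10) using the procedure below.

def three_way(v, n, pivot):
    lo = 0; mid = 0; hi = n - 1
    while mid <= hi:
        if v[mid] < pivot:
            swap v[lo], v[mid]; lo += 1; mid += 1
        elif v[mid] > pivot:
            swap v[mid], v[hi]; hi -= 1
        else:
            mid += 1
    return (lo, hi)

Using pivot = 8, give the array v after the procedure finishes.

lo=0 mid=0 hi=9
7<8: swap(0,0), lo=1 mid=1 ⇒ 7 0 4 10 -2 3 11 8 5 2
0<8: swap(1,1), lo=2 mid=2 ⇒ 7 0 4 10 -2 3 11 8 5 2
4<8: swap(2,2), lo=3 mid=3 ⇒ 7 0 4 10 -2 3 11 8 5 2
10>8: swap(3,9), hi=8 ⇒ 7 0 4 2 -2 3 11 8 5 10
2<8: swap(3,3), lo=4 mid=4 ⇒ 7 0 4 2 -2 3 11 8 5 10
-2<8: swap(4,4), lo=5 mid=5 ⇒ 7 0 4 2 -2 3 11 8 5 10
3<8: swap(5,5), lo=6 mid=6 ⇒ 7 0 4 2 -2 3 11 8 5 10
11>8: swap(6,8), hi=7 ⇒ 7 0 4 2 -2 3 5 8 11 10
5<8: swap(6,6), lo=7 mid=7 ⇒ 7 0 4 2 -2 3 5 8 11 10
8=8: mid=8
done. lo=7 hi=7; v=7 0 4 2 -2 3 5 8 11 10

7 0 4 2 -2 3 5 8 11 10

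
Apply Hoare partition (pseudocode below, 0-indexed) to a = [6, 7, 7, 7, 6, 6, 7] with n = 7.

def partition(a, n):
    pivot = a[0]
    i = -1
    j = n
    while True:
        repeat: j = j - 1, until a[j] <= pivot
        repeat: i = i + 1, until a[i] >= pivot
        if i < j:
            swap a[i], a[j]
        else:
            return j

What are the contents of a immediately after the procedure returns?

pivot=6
j stops at 5 (6), i stops at 0 (6); swap ⇒ [6, 7, 7, 7, 6, 6, 7]
j stops at 4 (6), i stops at 1 (7); swap ⇒ [6, 6, 7, 7, 7, 6, 7]
j stops at 1, i stops at 2; i≥j ⇒ return 1. a=[6, 6, 7, 7, 7, 6, 7]

[6, 6, 7, 7, 7, 6, 7]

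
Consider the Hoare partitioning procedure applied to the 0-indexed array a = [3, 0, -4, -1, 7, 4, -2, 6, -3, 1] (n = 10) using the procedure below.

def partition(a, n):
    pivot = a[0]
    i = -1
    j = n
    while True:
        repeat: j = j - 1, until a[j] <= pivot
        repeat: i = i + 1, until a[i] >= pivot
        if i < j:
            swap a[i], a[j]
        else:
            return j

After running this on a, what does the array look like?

[1, 0, -4, -1, -3, -2, 4, 6, 7, 3]

pivot = a[0] = 3; i = -1, j = 10
j→9 (a[9]=1≤3), i→0 (a[0]=3≥3); i<j, swap → [1, 0, -4, -1, 7, 4, -2, 6, -3, 3]
j→8 (a[8]=-3≤3), i→4 (a[4]=7≥3); i<j, swap → [1, 0, -4, -1, -3, 4, -2, 6, 7, 3]
j→6 (a[6]=-2≤3), i→5 (a[5]=4≥3); i<j, swap → [1, 0, -4, -1, -3, -2, 4, 6, 7, 3]
j→5, i→6; i≥j, return j=5. a = [1, 0, -4, -1, -3, -2, 4, 6, 7, 3]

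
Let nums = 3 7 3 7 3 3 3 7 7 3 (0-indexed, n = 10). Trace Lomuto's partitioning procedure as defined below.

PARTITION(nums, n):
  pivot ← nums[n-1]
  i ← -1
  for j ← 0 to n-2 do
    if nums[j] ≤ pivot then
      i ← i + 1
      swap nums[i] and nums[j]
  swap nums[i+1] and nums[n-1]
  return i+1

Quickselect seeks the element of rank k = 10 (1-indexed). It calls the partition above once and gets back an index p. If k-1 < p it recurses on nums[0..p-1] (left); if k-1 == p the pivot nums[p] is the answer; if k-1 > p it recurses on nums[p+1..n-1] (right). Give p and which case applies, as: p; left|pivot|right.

pivot = nums[9] = 3; i = -1
j=0: nums[0]=3 ≤ 3 → i=0, swap nums[0],nums[0] (no change) → 3 7 3 7 3 3 3 7 7 3
j=1: nums[1]=7 > 3 → no swap
j=2: nums[2]=3 ≤ 3 → i=1, swap nums[1],nums[2] → 3 3 7 7 3 3 3 7 7 3
j=3: nums[3]=7 > 3 → no swap
j=4: nums[4]=3 ≤ 3 → i=2, swap nums[2],nums[4] → 3 3 3 7 7 3 3 7 7 3
j=5: nums[5]=3 ≤ 3 → i=3, swap nums[3],nums[5] → 3 3 3 3 7 7 3 7 7 3
j=6: nums[6]=3 ≤ 3 → i=4, swap nums[4],nums[6] → 3 3 3 3 3 7 7 7 7 3
j=7: nums[7]=7 > 3 → no swap
j=8: nums[8]=7 > 3 → no swap
final swap nums[5],nums[9] → 3 3 3 3 3 3 7 7 7 7; return 5
p = 5; k-1 = 9 > 5 ⇒ right

5; right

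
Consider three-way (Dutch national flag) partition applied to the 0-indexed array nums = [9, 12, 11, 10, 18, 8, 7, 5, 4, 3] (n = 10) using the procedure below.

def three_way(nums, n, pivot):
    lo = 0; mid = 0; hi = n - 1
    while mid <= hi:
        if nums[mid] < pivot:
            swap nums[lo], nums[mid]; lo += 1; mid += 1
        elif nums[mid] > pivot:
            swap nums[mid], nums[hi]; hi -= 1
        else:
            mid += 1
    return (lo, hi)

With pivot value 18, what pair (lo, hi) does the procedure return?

(9, 9)

lo=0 mid=0 hi=9
9<18: swap(0,0), lo=1 mid=1 ⇒ [9, 12, 11, 10, 18, 8, 7, 5, 4, 3]
12<18: swap(1,1), lo=2 mid=2 ⇒ [9, 12, 11, 10, 18, 8, 7, 5, 4, 3]
11<18: swap(2,2), lo=3 mid=3 ⇒ [9, 12, 11, 10, 18, 8, 7, 5, 4, 3]
10<18: swap(3,3), lo=4 mid=4 ⇒ [9, 12, 11, 10, 18, 8, 7, 5, 4, 3]
18=18: mid=5
8<18: swap(4,5), lo=5 mid=6 ⇒ [9, 12, 11, 10, 8, 18, 7, 5, 4, 3]
7<18: swap(5,6), lo=6 mid=7 ⇒ [9, 12, 11, 10, 8, 7, 18, 5, 4, 3]
5<18: swap(6,7), lo=7 mid=8 ⇒ [9, 12, 11, 10, 8, 7, 5, 18, 4, 3]
4<18: swap(7,8), lo=8 mid=9 ⇒ [9, 12, 11, 10, 8, 7, 5, 4, 18, 3]
3<18: swap(8,9), lo=9 mid=10 ⇒ [9, 12, 11, 10, 8, 7, 5, 4, 3, 18]
done. lo=9 hi=9; nums=[9, 12, 11, 10, 8, 7, 5, 4, 3, 18]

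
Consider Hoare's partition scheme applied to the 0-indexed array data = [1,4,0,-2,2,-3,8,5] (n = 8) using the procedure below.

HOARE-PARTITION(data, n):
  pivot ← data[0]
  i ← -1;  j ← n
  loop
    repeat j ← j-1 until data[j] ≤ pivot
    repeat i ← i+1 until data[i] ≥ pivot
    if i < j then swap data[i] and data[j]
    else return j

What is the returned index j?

2

pivot = data[0] = 1; i = -1, j = 8
j→5 (data[5]=-3≤1), i→0 (data[0]=1≥1); i<j, swap → [-3,4,0,-2,2,1,8,5]
j→3 (data[3]=-2≤1), i→1 (data[1]=4≥1); i<j, swap → [-3,-2,0,4,2,1,8,5]
j→2, i→3; i≥j, return j=2. data = [-3,-2,0,4,2,1,8,5]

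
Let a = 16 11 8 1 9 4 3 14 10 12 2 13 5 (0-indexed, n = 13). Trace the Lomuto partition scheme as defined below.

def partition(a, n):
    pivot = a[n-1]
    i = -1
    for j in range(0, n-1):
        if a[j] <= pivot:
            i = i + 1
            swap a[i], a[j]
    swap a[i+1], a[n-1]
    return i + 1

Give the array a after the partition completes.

1 4 3 2 5 11 8 14 10 12 16 13 9

pivot=5, i=-1
j=0: 16>5, skip
j=1: 11>5, skip
j=2: 8>5, skip
j=3: 1≤5, i=0, swap(0,3) ⇒ 1 11 8 16 9 4 3 14 10 12 2 13 5
j=4: 9>5, skip
j=5: 4≤5, i=1, swap(1,5) ⇒ 1 4 8 16 9 11 3 14 10 12 2 13 5
j=6: 3≤5, i=2, swap(2,6) ⇒ 1 4 3 16 9 11 8 14 10 12 2 13 5
j=7: 14>5, skip
j=8: 10>5, skip
j=9: 12>5, skip
j=10: 2≤5, i=3, swap(3,10) ⇒ 1 4 3 2 9 11 8 14 10 12 16 13 5
j=11: 13>5, skip
swap(4,12) ⇒ 1 4 3 2 5 11 8 14 10 12 16 13 9; return 4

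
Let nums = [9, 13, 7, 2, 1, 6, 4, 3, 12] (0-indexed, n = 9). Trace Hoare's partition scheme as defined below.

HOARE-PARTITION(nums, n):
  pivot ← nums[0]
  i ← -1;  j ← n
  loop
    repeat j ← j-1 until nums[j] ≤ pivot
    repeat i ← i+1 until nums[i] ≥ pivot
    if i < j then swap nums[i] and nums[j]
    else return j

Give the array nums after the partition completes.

[3, 4, 7, 2, 1, 6, 13, 9, 12]

pivot = nums[0] = 9; i = -1, j = 9
j→7 (nums[7]=3≤9), i→0 (nums[0]=9≥9); i<j, swap → [3, 13, 7, 2, 1, 6, 4, 9, 12]
j→6 (nums[6]=4≤9), i→1 (nums[1]=13≥9); i<j, swap → [3, 4, 7, 2, 1, 6, 13, 9, 12]
j→5, i→6; i≥j, return j=5. nums = [3, 4, 7, 2, 1, 6, 13, 9, 12]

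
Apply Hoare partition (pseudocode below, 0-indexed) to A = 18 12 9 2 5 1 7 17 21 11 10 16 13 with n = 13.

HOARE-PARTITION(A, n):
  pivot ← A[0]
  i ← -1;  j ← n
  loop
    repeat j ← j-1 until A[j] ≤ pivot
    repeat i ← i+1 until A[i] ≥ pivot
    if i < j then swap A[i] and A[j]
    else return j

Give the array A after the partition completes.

13 12 9 2 5 1 7 17 16 11 10 21 18

pivot = A[0] = 18; i = -1, j = 13
j→12 (A[12]=13≤18), i→0 (A[0]=18≥18); i<j, swap → 13 12 9 2 5 1 7 17 21 11 10 16 18
j→11 (A[11]=16≤18), i→8 (A[8]=21≥18); i<j, swap → 13 12 9 2 5 1 7 17 16 11 10 21 18
j→10, i→11; i≥j, return j=10. A = 13 12 9 2 5 1 7 17 16 11 10 21 18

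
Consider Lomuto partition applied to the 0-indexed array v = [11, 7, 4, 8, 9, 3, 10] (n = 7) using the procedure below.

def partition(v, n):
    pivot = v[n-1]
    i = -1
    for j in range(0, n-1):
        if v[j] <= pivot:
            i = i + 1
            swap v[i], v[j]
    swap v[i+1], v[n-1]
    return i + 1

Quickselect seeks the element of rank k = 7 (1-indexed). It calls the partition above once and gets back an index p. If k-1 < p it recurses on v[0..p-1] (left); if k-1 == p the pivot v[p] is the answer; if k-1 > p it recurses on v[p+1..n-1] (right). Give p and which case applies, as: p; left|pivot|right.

5; right

pivot = v[6] = 10; i = -1
j=0: v[0]=11 > 10 → no swap
j=1: v[1]=7 ≤ 10 → i=0, swap v[0],v[1] → [7, 11, 4, 8, 9, 3, 10]
j=2: v[2]=4 ≤ 10 → i=1, swap v[1],v[2] → [7, 4, 11, 8, 9, 3, 10]
j=3: v[3]=8 ≤ 10 → i=2, swap v[2],v[3] → [7, 4, 8, 11, 9, 3, 10]
j=4: v[4]=9 ≤ 10 → i=3, swap v[3],v[4] → [7, 4, 8, 9, 11, 3, 10]
j=5: v[5]=3 ≤ 10 → i=4, swap v[4],v[5] → [7, 4, 8, 9, 3, 11, 10]
final swap v[5],v[6] → [7, 4, 8, 9, 3, 10, 11]; return 5
p = 5; k-1 = 6 > 5 ⇒ right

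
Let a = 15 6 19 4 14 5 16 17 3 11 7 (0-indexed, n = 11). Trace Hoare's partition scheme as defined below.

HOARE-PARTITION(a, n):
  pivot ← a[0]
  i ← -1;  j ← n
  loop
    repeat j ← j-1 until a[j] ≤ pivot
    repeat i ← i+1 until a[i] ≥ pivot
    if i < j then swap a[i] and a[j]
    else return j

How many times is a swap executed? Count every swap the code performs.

3

pivot=15
j stops at 10 (7), i stops at 0 (15); swap ⇒ 7 6 19 4 14 5 16 17 3 11 15
j stops at 9 (11), i stops at 2 (19); swap ⇒ 7 6 11 4 14 5 16 17 3 19 15
j stops at 8 (3), i stops at 6 (16); swap ⇒ 7 6 11 4 14 5 3 17 16 19 15
j stops at 6, i stops at 7; i≥j ⇒ return 6. a=7 6 11 4 14 5 3 17 16 19 15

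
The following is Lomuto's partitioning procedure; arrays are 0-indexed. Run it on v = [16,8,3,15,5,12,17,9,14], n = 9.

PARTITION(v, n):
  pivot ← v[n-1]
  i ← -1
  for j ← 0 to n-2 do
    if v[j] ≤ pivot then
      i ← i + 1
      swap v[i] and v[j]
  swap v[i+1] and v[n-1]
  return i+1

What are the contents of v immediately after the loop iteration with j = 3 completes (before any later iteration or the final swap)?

[8,3,16,15,5,12,17,9,14]

pivot=14, i=-1
j=0: 16>14, skip
j=1: 8≤14, i=0, swap(0,1) ⇒ [8,16,3,15,5,12,17,9,14]
j=2: 3≤14, i=1, swap(1,2) ⇒ [8,3,16,15,5,12,17,9,14]
j=3: 15>14, skip
(after j=3) v = [8,3,16,15,5,12,17,9,14]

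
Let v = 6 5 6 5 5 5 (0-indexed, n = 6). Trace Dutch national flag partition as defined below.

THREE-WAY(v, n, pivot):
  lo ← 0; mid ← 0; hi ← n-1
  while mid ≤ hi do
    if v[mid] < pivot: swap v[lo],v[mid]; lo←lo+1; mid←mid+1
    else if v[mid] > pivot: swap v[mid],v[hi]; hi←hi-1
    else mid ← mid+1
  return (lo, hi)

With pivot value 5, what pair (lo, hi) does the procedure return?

(0, 3)

lo=0 mid=0 hi=5
6>5: swap(0,5), hi=4 ⇒ 5 5 6 5 5 6
5=5: mid=1
5=5: mid=2
6>5: swap(2,4), hi=3 ⇒ 5 5 5 5 6 6
5=5: mid=3
5=5: mid=4
done. lo=0 hi=3; v=5 5 5 5 6 6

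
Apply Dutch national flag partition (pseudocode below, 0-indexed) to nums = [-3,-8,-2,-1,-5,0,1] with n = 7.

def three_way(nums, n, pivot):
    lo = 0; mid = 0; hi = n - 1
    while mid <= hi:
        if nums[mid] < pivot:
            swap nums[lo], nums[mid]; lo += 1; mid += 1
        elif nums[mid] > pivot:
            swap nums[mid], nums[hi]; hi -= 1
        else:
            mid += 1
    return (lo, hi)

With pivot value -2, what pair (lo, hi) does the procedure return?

(3, 3)

pivot = -2; lo=0, mid=0, hi=6
nums[mid]=-3<-2: swap nums[0],nums[0]; lo=1,mid=1 → [-3,-8,-2,-1,-5,0,1]
nums[mid]=-8<-2: swap nums[1],nums[1]; lo=2,mid=2 → [-3,-8,-2,-1,-5,0,1]
nums[mid]=-2=-2: mid=3
nums[mid]=-1>-2: swap nums[3],nums[6]; hi=5 → [-3,-8,-2,1,-5,0,-1]
nums[mid]=1>-2: swap nums[3],nums[5]; hi=4 → [-3,-8,-2,0,-5,1,-1]
nums[mid]=0>-2: swap nums[3],nums[4]; hi=3 → [-3,-8,-2,-5,0,1,-1]
nums[mid]=-5<-2: swap nums[2],nums[3]; lo=3,mid=4 → [-3,-8,-5,-2,0,1,-1]
end: lo=3, hi=3; nums = [-3,-8,-5,-2,0,1,-1]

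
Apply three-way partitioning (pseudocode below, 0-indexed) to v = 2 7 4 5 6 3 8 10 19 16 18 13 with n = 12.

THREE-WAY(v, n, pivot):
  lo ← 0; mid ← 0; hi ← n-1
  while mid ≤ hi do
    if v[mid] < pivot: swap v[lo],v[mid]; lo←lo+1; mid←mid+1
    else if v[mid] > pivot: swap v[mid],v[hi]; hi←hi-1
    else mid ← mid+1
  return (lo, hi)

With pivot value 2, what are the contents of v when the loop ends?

pivot = 2; lo=0, mid=0, hi=11
v[mid]=2=2: mid=1
v[mid]=7>2: swap v[1],v[11]; hi=10 → 2 13 4 5 6 3 8 10 19 16 18 7
v[mid]=13>2: swap v[1],v[10]; hi=9 → 2 18 4 5 6 3 8 10 19 16 13 7
v[mid]=18>2: swap v[1],v[9]; hi=8 → 2 16 4 5 6 3 8 10 19 18 13 7
v[mid]=16>2: swap v[1],v[8]; hi=7 → 2 19 4 5 6 3 8 10 16 18 13 7
v[mid]=19>2: swap v[1],v[7]; hi=6 → 2 10 4 5 6 3 8 19 16 18 13 7
v[mid]=10>2: swap v[1],v[6]; hi=5 → 2 8 4 5 6 3 10 19 16 18 13 7
v[mid]=8>2: swap v[1],v[5]; hi=4 → 2 3 4 5 6 8 10 19 16 18 13 7
v[mid]=3>2: swap v[1],v[4]; hi=3 → 2 6 4 5 3 8 10 19 16 18 13 7
v[mid]=6>2: swap v[1],v[3]; hi=2 → 2 5 4 6 3 8 10 19 16 18 13 7
v[mid]=5>2: swap v[1],v[2]; hi=1 → 2 4 5 6 3 8 10 19 16 18 13 7
v[mid]=4>2: swap v[1],v[1]; hi=0 → 2 4 5 6 3 8 10 19 16 18 13 7
end: lo=0, hi=0; v = 2 4 5 6 3 8 10 19 16 18 13 7

2 4 5 6 3 8 10 19 16 18 13 7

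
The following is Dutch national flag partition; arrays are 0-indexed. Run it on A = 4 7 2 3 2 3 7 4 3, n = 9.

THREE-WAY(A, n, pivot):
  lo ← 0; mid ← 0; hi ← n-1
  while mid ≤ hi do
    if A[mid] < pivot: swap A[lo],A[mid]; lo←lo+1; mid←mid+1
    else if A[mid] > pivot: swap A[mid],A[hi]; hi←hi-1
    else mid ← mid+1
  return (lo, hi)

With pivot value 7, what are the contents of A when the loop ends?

lo=0 mid=0 hi=8
4<7: swap(0,0), lo=1 mid=1 ⇒ 4 7 2 3 2 3 7 4 3
7=7: mid=2
2<7: swap(1,2), lo=2 mid=3 ⇒ 4 2 7 3 2 3 7 4 3
3<7: swap(2,3), lo=3 mid=4 ⇒ 4 2 3 7 2 3 7 4 3
2<7: swap(3,4), lo=4 mid=5 ⇒ 4 2 3 2 7 3 7 4 3
3<7: swap(4,5), lo=5 mid=6 ⇒ 4 2 3 2 3 7 7 4 3
7=7: mid=7
4<7: swap(5,7), lo=6 mid=8 ⇒ 4 2 3 2 3 4 7 7 3
3<7: swap(6,8), lo=7 mid=9 ⇒ 4 2 3 2 3 4 3 7 7
done. lo=7 hi=8; A=4 2 3 2 3 4 3 7 7

4 2 3 2 3 4 3 7 7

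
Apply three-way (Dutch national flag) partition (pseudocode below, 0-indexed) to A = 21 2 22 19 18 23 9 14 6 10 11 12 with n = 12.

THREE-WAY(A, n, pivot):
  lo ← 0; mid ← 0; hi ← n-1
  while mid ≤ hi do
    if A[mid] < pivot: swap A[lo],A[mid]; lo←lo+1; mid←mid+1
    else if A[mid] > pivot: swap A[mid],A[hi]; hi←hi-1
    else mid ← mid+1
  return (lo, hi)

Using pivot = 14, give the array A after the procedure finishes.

12 2 11 10 6 9 14 23 18 19 22 21

pivot = 14; lo=0, mid=0, hi=11
A[mid]=21>14: swap A[0],A[11]; hi=10 → 12 2 22 19 18 23 9 14 6 10 11 21
A[mid]=12<14: swap A[0],A[0]; lo=1,mid=1 → 12 2 22 19 18 23 9 14 6 10 11 21
A[mid]=2<14: swap A[1],A[1]; lo=2,mid=2 → 12 2 22 19 18 23 9 14 6 10 11 21
A[mid]=22>14: swap A[2],A[10]; hi=9 → 12 2 11 19 18 23 9 14 6 10 22 21
A[mid]=11<14: swap A[2],A[2]; lo=3,mid=3 → 12 2 11 19 18 23 9 14 6 10 22 21
A[mid]=19>14: swap A[3],A[9]; hi=8 → 12 2 11 10 18 23 9 14 6 19 22 21
A[mid]=10<14: swap A[3],A[3]; lo=4,mid=4 → 12 2 11 10 18 23 9 14 6 19 22 21
A[mid]=18>14: swap A[4],A[8]; hi=7 → 12 2 11 10 6 23 9 14 18 19 22 21
A[mid]=6<14: swap A[4],A[4]; lo=5,mid=5 → 12 2 11 10 6 23 9 14 18 19 22 21
A[mid]=23>14: swap A[5],A[7]; hi=6 → 12 2 11 10 6 14 9 23 18 19 22 21
A[mid]=14=14: mid=6
A[mid]=9<14: swap A[5],A[6]; lo=6,mid=7 → 12 2 11 10 6 9 14 23 18 19 22 21
end: lo=6, hi=6; A = 12 2 11 10 6 9 14 23 18 19 22 21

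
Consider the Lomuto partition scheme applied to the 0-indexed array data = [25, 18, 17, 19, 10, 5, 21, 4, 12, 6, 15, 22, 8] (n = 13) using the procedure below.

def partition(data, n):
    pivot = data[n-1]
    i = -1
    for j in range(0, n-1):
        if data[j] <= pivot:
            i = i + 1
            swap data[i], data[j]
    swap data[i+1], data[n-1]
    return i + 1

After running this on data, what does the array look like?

pivot = data[12] = 8; i = -1
j=0: data[0]=25 > 8 → no swap
j=1: data[1]=18 > 8 → no swap
j=2: data[2]=17 > 8 → no swap
j=3: data[3]=19 > 8 → no swap
j=4: data[4]=10 > 8 → no swap
j=5: data[5]=5 ≤ 8 → i=0, swap data[0],data[5] → [5, 18, 17, 19, 10, 25, 21, 4, 12, 6, 15, 22, 8]
j=6: data[6]=21 > 8 → no swap
j=7: data[7]=4 ≤ 8 → i=1, swap data[1],data[7] → [5, 4, 17, 19, 10, 25, 21, 18, 12, 6, 15, 22, 8]
j=8: data[8]=12 > 8 → no swap
j=9: data[9]=6 ≤ 8 → i=2, swap data[2],data[9] → [5, 4, 6, 19, 10, 25, 21, 18, 12, 17, 15, 22, 8]
j=10: data[10]=15 > 8 → no swap
j=11: data[11]=22 > 8 → no swap
final swap data[3],data[12] → [5, 4, 6, 8, 10, 25, 21, 18, 12, 17, 15, 22, 19]; return 3

[5, 4, 6, 8, 10, 25, 21, 18, 12, 17, 15, 22, 19]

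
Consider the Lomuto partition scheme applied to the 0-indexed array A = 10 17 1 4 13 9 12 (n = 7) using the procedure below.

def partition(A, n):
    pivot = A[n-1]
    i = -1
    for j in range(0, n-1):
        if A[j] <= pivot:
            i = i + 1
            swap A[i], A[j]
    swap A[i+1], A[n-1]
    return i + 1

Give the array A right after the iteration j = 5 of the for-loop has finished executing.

pivot = A[6] = 12; i = -1
j=0: A[0]=10 ≤ 12 → i=0, swap A[0],A[0] (no change) → 10 17 1 4 13 9 12
j=1: A[1]=17 > 12 → no swap
j=2: A[2]=1 ≤ 12 → i=1, swap A[1],A[2] → 10 1 17 4 13 9 12
j=3: A[3]=4 ≤ 12 → i=2, swap A[2],A[3] → 10 1 4 17 13 9 12
j=4: A[4]=13 > 12 → no swap
j=5: A[5]=9 ≤ 12 → i=3, swap A[3],A[5] → 10 1 4 9 13 17 12
(after j=5) A = 10 1 4 9 13 17 12

10 1 4 9 13 17 12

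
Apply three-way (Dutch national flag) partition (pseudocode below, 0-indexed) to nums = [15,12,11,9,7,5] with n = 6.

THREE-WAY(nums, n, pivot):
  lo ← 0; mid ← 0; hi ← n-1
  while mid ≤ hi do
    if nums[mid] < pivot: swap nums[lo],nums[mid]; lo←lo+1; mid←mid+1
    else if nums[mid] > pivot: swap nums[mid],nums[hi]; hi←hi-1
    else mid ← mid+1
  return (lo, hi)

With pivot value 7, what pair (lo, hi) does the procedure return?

lo=0 mid=0 hi=5
15>7: swap(0,5), hi=4 ⇒ [5,12,11,9,7,15]
5<7: swap(0,0), lo=1 mid=1 ⇒ [5,12,11,9,7,15]
12>7: swap(1,4), hi=3 ⇒ [5,7,11,9,12,15]
7=7: mid=2
11>7: swap(2,3), hi=2 ⇒ [5,7,9,11,12,15]
9>7: swap(2,2), hi=1 ⇒ [5,7,9,11,12,15]
done. lo=1 hi=1; nums=[5,7,9,11,12,15]

(1, 1)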